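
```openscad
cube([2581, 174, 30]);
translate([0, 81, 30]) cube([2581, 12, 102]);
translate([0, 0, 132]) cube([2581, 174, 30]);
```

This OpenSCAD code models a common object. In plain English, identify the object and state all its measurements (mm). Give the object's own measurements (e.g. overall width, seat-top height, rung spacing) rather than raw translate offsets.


An I-beam lying along x, 2581 mm long. Overall section height 162 mm. Two flanges 174 mm wide (y) and 30 mm thick, one on the floor and one at the top; a web 12 mm thick runs between them, centred on the flange width.


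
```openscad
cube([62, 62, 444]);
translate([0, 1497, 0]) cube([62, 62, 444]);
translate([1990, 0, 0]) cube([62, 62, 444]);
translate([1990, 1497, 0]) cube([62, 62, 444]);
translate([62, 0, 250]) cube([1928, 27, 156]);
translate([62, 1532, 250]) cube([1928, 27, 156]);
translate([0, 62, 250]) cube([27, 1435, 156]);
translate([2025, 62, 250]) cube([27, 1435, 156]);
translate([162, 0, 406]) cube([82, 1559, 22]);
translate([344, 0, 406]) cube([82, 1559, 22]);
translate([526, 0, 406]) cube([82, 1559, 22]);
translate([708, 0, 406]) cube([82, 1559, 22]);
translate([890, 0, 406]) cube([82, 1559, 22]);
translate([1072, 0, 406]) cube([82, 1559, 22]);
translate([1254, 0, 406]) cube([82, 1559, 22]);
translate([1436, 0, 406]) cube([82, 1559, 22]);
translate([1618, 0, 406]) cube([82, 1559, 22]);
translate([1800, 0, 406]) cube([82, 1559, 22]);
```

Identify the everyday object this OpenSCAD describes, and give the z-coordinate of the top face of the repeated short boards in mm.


A bed frame. The slat-top height is 428 mm.

Four posts, four rails, and a row of slats — a bed frame. Slats sit on the rails at z = 250 + 156 = 406; with slat thickness 22, the top is 428 mm.


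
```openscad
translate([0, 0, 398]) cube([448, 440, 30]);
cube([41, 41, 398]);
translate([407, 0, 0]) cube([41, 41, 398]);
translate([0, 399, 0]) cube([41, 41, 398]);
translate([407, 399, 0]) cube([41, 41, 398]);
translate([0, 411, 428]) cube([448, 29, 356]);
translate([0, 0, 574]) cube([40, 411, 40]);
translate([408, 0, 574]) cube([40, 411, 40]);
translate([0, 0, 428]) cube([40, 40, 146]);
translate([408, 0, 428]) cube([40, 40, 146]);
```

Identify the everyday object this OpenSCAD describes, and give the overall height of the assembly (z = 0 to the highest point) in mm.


A chair. The overall height is 784 mm.

A slab on four corner posts with a tall panel at the back — a chair. The seat slab sits at z = 398 with thickness 30, and the 356 mm backrest starts at the seat top, so the overall height is 398 + 30 + 356 = 784 mm.


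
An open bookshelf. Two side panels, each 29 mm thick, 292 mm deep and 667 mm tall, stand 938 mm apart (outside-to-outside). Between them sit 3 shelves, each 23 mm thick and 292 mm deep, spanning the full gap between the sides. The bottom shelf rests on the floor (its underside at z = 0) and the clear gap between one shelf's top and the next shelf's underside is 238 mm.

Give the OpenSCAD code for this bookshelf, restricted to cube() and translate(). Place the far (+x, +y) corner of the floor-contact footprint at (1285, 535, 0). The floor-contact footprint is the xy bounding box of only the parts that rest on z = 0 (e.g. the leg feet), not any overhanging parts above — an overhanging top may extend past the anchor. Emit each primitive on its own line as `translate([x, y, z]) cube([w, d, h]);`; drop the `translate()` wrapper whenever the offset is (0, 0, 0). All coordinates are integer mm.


translate([347, 243, 0]) cube([29, 292, 667]);
translate([1256, 243, 0]) cube([29, 292, 667]);
translate([376, 243, 0]) cube([880, 292, 23]);
translate([376, 243, 261]) cube([880, 292, 23]);
translate([376, 243, 522]) cube([880, 292, 23]);


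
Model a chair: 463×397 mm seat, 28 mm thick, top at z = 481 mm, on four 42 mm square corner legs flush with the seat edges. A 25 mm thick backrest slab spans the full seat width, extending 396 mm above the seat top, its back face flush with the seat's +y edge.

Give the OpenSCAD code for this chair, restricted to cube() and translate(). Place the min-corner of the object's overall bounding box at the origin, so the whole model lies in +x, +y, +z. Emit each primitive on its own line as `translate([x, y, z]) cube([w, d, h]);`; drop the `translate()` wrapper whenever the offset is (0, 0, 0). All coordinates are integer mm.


translate([0, 0, 453]) cube([463, 397, 28]);
cube([42, 42, 453]);
translate([421, 0, 0]) cube([42, 42, 453]);
translate([0, 355, 0]) cube([42, 42, 453]);
translate([421, 355, 0]) cube([42, 42, 453]);
translate([0, 372, 481]) cube([463, 25, 396]);


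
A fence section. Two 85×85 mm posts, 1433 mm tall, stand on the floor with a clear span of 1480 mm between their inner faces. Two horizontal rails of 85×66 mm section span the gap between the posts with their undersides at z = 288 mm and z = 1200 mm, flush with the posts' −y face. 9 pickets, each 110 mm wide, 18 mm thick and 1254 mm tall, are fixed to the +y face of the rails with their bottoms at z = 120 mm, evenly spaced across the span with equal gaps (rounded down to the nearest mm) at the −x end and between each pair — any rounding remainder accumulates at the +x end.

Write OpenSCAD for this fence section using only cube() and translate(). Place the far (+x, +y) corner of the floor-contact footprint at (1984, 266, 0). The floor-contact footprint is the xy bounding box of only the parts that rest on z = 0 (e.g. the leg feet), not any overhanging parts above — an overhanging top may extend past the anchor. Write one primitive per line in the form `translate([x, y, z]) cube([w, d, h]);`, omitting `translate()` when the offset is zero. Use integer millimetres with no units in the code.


translate([334, 181, 0]) cube([85, 85, 1433]);
translate([1899, 181, 0]) cube([85, 85, 1433]);
translate([419, 181, 288]) cube([1480, 85, 66]);
translate([419, 181, 1200]) cube([1480, 85, 66]);
translate([468, 266, 120]) cube([110, 18, 1254]);
translate([627, 266, 120]) cube([110, 18, 1254]);
translate([786, 266, 120]) cube([110, 18, 1254]);
translate([945, 266, 120]) cube([110, 18, 1254]);
translate([1104, 266, 120]) cube([110, 18, 1254]);
translate([1263, 266, 120]) cube([110, 18, 1254]);
translate([1422, 266, 120]) cube([110, 18, 1254]);
translate([1581, 266, 120]) cube([110, 18, 1254]);
translate([1740, 266, 120]) cube([110, 18, 1254]);


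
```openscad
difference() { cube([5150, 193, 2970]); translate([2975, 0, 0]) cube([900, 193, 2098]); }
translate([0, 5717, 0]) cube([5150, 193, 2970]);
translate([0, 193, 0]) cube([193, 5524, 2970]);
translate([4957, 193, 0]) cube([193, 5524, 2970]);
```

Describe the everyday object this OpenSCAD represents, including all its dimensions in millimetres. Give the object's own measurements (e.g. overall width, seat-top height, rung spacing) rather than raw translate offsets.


A single room: four walls, each 2970 mm tall and 193 mm thick, enclosing an outside footprint 5150×5910 mm (x × y), no floor or roof. The front and back walls (−y and +y sides) run the full x-width; the side walls fit between their inner faces. A door opening 900 mm wide and 2098 mm tall is cut through the front wall from the floor up, its −x edge 2975 mm from the wall's −x end.


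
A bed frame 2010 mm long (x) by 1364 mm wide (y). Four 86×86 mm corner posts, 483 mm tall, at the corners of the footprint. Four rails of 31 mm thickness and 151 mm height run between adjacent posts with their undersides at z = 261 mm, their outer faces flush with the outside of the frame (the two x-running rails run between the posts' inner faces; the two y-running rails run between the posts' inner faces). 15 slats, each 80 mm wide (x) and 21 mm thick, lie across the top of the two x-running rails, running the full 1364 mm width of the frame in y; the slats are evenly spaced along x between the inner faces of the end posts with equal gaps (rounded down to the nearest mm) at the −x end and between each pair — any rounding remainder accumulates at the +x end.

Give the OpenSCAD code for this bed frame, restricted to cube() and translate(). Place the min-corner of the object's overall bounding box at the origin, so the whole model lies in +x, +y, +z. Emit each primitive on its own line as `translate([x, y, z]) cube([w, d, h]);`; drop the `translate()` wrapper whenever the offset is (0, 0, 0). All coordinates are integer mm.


cube([86, 86, 483]);
translate([0, 1278, 0]) cube([86, 86, 483]);
translate([1924, 0, 0]) cube([86, 86, 483]);
translate([1924, 1278, 0]) cube([86, 86, 483]);
translate([86, 0, 261]) cube([1838, 31, 151]);
translate([86, 1333, 261]) cube([1838, 31, 151]);
translate([0, 86, 261]) cube([31, 1192, 151]);
translate([1979, 86, 261]) cube([31, 1192, 151]);
translate([125, 0, 412]) cube([80, 1364, 21]);
translate([244, 0, 412]) cube([80, 1364, 21]);
translate([363, 0, 412]) cube([80, 1364, 21]);
translate([482, 0, 412]) cube([80, 1364, 21]);
translate([601, 0, 412]) cube([80, 1364, 21]);
translate([720, 0, 412]) cube([80, 1364, 21]);
translate([839, 0, 412]) cube([80, 1364, 21]);
translate([958, 0, 412]) cube([80, 1364, 21]);
translate([1077, 0, 412]) cube([80, 1364, 21]);
translate([1196, 0, 412]) cube([80, 1364, 21]);
translate([1315, 0, 412]) cube([80, 1364, 21]);
translate([1434, 0, 412]) cube([80, 1364, 21]);
translate([1553, 0, 412]) cube([80, 1364, 21]);
translate([1672, 0, 412]) cube([80, 1364, 21]);
translate([1791, 0, 412]) cube([80, 1364, 21]);


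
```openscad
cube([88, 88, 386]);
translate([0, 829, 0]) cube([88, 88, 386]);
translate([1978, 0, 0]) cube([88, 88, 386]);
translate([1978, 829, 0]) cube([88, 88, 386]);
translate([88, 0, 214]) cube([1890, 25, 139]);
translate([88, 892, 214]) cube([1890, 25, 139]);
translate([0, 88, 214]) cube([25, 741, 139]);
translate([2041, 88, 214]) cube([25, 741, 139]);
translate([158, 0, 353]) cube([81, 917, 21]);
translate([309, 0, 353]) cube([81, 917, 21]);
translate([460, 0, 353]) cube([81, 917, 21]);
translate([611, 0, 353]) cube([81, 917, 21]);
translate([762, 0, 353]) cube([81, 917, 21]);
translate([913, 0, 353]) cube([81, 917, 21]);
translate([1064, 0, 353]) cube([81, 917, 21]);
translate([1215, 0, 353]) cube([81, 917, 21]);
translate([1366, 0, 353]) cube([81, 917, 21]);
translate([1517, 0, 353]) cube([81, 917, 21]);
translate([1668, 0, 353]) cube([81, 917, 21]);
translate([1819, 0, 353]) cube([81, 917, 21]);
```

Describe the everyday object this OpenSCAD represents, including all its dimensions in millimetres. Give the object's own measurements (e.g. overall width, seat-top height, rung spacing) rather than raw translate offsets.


A bed frame 2066 mm long (x) by 917 mm wide (y). Four 88×88 mm corner posts, 386 mm tall, at the corners of the footprint. Four rails of 25 mm thickness and 139 mm height run between adjacent posts with their undersides at z = 214 mm, their outer faces flush with the outside of the frame (the two x-running rails run between the posts' inner faces; the two y-running rails run between the posts' inner faces). 12 slats, each 81 mm wide (x) and 21 mm thick, lie across the top of the two x-running rails, running the full 917 mm width of the frame in y; along x they sit between the end posts with a 70 mm gap after the −x posts and between neighbouring slats, leaving 78 mm before the +x posts.


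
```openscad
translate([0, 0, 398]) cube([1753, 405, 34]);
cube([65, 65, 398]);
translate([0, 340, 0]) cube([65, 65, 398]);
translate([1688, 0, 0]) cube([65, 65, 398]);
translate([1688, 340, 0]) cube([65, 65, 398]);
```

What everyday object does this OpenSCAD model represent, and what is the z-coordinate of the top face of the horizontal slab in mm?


A bench. The seat-top height is 432 mm.

A long slab on four corner posts — a bench. The slab sits at z = 398 with thickness 34, so the top is 398 + 34 = 432 mm.


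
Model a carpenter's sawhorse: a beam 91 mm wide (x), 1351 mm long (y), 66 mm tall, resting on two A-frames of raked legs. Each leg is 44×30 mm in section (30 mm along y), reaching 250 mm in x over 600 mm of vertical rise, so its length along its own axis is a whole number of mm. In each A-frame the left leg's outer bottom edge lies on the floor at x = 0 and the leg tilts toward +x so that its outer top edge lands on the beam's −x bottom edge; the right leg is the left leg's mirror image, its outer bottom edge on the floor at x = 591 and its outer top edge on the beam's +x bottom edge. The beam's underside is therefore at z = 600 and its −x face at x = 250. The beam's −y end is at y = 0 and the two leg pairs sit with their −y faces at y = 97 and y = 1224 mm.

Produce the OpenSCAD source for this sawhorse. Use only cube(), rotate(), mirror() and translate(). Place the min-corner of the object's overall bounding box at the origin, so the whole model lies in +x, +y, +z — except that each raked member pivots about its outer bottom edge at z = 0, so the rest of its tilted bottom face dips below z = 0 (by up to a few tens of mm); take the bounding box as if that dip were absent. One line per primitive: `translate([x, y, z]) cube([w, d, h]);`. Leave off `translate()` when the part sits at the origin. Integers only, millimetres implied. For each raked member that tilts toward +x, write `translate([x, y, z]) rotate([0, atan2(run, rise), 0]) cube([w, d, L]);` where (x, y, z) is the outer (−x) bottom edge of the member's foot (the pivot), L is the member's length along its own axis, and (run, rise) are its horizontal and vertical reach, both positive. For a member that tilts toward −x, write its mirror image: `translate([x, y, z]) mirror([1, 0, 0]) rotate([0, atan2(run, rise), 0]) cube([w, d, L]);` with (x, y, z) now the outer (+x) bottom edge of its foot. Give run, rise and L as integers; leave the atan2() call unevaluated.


translate([250, 0, 600]) cube([91, 1351, 66]);
translate([0, 97, 0]) rotate([0, atan2(250, 600), 0]) cube([44, 30, 650]);
translate([591, 97, 0]) mirror([1, 0, 0]) rotate([0, atan2(250, 600), 0]) cube([44, 30, 650]);
translate([0, 1224, 0]) rotate([0, atan2(250, 600), 0]) cube([44, 30, 650]);
translate([591, 1224, 0]) mirror([1, 0, 0]) rotate([0, atan2(250, 600), 0]) cube([44, 30, 650]);


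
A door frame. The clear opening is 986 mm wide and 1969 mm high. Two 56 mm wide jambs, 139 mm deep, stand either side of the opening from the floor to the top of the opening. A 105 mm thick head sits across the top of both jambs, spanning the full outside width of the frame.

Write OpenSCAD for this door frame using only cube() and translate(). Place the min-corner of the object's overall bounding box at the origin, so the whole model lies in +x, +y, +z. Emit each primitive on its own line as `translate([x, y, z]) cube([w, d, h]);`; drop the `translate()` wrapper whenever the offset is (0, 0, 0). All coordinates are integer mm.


cube([56, 139, 1969]);
translate([1042, 0, 0]) cube([56, 139, 1969]);
translate([0, 0, 1969]) cube([1098, 139, 105]);


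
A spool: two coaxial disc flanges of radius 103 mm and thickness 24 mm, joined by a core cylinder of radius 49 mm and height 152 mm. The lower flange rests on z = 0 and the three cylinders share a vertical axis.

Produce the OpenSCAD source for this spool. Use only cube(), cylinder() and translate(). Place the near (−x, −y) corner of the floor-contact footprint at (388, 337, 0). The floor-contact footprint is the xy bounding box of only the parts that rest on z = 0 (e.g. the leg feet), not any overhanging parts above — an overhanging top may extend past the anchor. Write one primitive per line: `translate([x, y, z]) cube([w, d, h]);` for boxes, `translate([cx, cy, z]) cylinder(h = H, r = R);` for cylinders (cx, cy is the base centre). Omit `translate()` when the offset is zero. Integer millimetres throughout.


translate([491, 440, 0]) cylinder(h = 24, r = 103);
translate([491, 440, 24]) cylinder(h = 152, r = 49);
translate([491, 440, 176]) cylinder(h = 24, r = 103);


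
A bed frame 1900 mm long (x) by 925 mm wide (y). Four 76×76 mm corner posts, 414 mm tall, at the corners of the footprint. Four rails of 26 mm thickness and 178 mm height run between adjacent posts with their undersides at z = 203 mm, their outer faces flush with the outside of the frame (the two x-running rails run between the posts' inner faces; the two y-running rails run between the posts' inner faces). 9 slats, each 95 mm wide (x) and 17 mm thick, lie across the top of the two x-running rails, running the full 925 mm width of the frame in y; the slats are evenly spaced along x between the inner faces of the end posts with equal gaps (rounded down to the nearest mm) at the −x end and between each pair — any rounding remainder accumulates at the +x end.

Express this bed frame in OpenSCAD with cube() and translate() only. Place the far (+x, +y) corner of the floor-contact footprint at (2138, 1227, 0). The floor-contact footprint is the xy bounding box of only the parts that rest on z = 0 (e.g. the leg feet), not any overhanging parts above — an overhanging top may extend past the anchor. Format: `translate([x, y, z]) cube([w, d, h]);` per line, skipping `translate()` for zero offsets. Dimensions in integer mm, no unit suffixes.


translate([238, 302, 0]) cube([76, 76, 414]);
translate([238, 1151, 0]) cube([76, 76, 414]);
translate([2062, 302, 0]) cube([76, 76, 414]);
translate([2062, 1151, 0]) cube([76, 76, 414]);
translate([314, 302, 203]) cube([1748, 26, 178]);
translate([314, 1201, 203]) cube([1748, 26, 178]);
translate([238, 378, 203]) cube([26, 773, 178]);
translate([2112, 378, 203]) cube([26, 773, 178]);
translate([403, 302, 381]) cube([95, 925, 17]);
translate([587, 302, 381]) cube([95, 925, 17]);
translate([771, 302, 381]) cube([95, 925, 17]);
translate([955, 302, 381]) cube([95, 925, 17]);
translate([1139, 302, 381]) cube([95, 925, 17]);
translate([1323, 302, 381]) cube([95, 925, 17]);
translate([1507, 302, 381]) cube([95, 925, 17]);
translate([1691, 302, 381]) cube([95, 925, 17]);
translate([1875, 302, 381]) cube([95, 925, 17]);


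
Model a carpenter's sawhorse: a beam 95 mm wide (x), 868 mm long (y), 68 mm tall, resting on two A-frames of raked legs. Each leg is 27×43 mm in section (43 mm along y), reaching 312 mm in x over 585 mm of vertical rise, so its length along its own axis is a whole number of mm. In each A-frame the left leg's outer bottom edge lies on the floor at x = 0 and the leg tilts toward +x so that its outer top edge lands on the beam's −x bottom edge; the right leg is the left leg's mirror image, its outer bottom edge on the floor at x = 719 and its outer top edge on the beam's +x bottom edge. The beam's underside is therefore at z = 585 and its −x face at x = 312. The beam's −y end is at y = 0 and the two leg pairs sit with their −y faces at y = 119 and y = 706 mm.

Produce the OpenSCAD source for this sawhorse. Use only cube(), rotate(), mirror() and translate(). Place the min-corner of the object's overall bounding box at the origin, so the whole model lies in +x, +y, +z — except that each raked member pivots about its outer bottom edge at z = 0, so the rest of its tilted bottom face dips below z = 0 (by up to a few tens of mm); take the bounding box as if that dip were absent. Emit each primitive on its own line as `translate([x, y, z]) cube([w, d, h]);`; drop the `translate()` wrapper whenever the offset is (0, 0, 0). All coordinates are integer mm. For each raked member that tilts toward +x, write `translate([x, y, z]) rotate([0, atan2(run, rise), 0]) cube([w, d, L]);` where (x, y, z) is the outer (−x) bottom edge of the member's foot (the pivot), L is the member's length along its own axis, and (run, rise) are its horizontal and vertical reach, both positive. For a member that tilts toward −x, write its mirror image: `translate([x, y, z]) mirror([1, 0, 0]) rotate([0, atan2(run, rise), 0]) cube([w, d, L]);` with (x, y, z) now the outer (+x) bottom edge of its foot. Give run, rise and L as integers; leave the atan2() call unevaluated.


translate([312, 0, 585]) cube([95, 868, 68]);
translate([0, 119, 0]) rotate([0, atan2(312, 585), 0]) cube([27, 43, 663]);
translate([719, 119, 0]) mirror([1, 0, 0]) rotate([0, atan2(312, 585), 0]) cube([27, 43, 663]);
translate([0, 706, 0]) rotate([0, atan2(312, 585), 0]) cube([27, 43, 663]);
translate([719, 706, 0]) mirror([1, 0, 0]) rotate([0, atan2(312, 585), 0]) cube([27, 43, 663]);


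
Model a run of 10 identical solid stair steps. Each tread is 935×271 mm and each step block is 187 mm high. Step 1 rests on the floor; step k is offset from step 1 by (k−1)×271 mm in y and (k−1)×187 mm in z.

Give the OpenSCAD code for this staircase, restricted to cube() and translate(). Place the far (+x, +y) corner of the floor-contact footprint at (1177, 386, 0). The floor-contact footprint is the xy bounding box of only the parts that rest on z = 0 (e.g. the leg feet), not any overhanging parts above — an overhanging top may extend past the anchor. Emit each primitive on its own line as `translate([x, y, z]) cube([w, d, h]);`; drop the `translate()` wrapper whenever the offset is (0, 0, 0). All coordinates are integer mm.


translate([242, 115, 0]) cube([935, 271, 187]);
translate([242, 386, 187]) cube([935, 271, 187]);
translate([242, 657, 374]) cube([935, 271, 187]);
translate([242, 928, 561]) cube([935, 271, 187]);
translate([242, 1199, 748]) cube([935, 271, 187]);
translate([242, 1470, 935]) cube([935, 271, 187]);
translate([242, 1741, 1122]) cube([935, 271, 187]);
translate([242, 2012, 1309]) cube([935, 271, 187]);
translate([242, 2283, 1496]) cube([935, 271, 187]);
translate([242, 2554, 1683]) cube([935, 271, 187]);


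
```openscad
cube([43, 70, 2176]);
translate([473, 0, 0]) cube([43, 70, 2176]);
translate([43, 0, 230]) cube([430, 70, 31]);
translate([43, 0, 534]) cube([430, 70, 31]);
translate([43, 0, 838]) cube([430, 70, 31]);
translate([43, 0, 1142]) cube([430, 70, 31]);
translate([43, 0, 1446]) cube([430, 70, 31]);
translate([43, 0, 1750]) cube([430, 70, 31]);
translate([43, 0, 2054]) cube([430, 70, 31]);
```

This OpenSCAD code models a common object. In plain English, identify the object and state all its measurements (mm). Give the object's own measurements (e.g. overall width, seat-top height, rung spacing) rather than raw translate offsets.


A straight ladder. Two 43×70 mm vertical rails, 2176 mm tall, stand 516 mm apart (outside-to-outside) with their front faces coplanar on the −y side. 7 rungs, each 70 mm deep and 31 mm tall, span between the inner faces of the rails, front faces flush with the rails. The lowest rung's underside is at z = 230 mm and rungs are spaced 304 mm apart (underside to underside).


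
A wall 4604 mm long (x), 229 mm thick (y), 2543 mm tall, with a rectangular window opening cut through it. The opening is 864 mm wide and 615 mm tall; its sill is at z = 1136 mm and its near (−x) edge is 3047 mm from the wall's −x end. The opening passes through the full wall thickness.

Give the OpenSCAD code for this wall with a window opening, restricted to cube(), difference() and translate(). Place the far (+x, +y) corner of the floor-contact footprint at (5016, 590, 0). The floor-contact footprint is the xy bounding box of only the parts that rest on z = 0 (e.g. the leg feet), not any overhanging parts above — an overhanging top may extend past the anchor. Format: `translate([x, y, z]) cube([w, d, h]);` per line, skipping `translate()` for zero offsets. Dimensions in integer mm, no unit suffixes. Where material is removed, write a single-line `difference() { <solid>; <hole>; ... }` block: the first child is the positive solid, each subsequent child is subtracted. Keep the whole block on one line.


difference() { translate([412, 361, 0]) cube([4604, 229, 2543]); translate([3459, 361, 1136]) cube([864, 229, 615]); }


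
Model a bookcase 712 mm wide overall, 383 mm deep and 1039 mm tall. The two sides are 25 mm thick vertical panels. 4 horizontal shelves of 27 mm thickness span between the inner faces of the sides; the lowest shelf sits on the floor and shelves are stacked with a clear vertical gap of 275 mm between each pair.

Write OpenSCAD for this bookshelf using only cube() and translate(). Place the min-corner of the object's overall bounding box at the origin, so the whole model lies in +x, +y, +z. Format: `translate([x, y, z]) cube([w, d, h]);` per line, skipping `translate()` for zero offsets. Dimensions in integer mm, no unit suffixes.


cube([25, 383, 1039]);
translate([687, 0, 0]) cube([25, 383, 1039]);
translate([25, 0, 0]) cube([662, 383, 27]);
translate([25, 0, 302]) cube([662, 383, 27]);
translate([25, 0, 604]) cube([662, 383, 27]);
translate([25, 0, 906]) cube([662, 383, 27]);


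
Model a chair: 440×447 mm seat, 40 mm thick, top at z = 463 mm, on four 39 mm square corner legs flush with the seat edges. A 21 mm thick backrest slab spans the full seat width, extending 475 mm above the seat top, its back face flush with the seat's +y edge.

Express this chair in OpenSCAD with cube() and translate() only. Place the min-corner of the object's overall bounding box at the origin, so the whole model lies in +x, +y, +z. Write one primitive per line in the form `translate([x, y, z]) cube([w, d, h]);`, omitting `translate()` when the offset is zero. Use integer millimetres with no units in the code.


// leg_h = 463 - 40 = 423
translate([0, 0, 423]) cube([440, 447, 40]);
cube([39, 39, 423]);
translate([401, 0, 0]) cube([39, 39, 423]);
translate([0, 408, 0]) cube([39, 39, 423]);
translate([401, 408, 0]) cube([39, 39, 423]);
translate([0, 426, 463]) cube([440, 21, 475]);


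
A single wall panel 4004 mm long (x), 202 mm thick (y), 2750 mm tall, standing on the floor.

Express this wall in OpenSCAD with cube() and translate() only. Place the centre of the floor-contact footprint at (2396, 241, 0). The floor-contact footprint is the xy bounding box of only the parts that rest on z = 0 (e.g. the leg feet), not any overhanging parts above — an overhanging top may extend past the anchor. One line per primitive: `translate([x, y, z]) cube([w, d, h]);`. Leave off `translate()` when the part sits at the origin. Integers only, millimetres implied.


translate([394, 140, 0]) cube([4004, 202, 2750]);


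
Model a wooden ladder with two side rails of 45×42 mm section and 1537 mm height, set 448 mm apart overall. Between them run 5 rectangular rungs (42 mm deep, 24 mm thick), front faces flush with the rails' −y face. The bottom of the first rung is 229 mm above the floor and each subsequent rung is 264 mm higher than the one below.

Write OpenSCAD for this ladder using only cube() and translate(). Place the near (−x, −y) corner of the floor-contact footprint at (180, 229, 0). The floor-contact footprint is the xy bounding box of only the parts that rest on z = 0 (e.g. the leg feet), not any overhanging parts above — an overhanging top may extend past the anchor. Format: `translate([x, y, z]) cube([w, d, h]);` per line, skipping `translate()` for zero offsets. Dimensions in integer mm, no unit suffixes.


// rung span = 448 - 2*45 = 358
// rung[k] z = 229 + k*264
translate([180, 229, 0]) cube([45, 42, 1537]);
translate([583, 229, 0]) cube([45, 42, 1537]);
translate([225, 229, 229]) cube([358, 42, 24]);
translate([225, 229, 493]) cube([358, 42, 24]);
translate([225, 229, 757]) cube([358, 42, 24]);
translate([225, 229, 1021]) cube([358, 42, 24]);
translate([225, 229, 1285]) cube([358, 42, 24]);


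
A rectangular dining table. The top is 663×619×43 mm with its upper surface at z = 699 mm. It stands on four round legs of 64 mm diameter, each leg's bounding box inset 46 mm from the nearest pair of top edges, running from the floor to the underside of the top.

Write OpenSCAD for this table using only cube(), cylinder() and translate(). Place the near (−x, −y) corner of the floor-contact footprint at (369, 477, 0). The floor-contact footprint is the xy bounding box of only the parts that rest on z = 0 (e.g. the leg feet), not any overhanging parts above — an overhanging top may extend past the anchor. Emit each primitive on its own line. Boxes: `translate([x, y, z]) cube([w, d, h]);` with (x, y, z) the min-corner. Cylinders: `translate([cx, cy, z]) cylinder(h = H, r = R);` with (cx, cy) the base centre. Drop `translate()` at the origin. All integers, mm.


translate([323, 431, 656]) cube([663, 619, 43]);
translate([401, 509, 0]) cylinder(h = 656, r = 32);
translate([908, 509, 0]) cylinder(h = 656, r = 32);
translate([401, 972, 0]) cylinder(h = 656, r = 32);
translate([908, 972, 0]) cylinder(h = 656, r = 32);


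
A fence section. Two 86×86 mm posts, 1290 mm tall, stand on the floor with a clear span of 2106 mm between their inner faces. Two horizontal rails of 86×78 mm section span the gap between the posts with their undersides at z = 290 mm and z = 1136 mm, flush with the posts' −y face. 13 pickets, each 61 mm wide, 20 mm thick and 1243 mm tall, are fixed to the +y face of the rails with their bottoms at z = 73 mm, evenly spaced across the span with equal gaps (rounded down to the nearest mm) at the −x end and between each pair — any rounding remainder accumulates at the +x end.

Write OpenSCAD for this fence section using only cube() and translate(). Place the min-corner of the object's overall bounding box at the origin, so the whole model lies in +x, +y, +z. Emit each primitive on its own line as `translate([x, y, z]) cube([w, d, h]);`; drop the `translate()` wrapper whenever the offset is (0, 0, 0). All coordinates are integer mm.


cube([86, 86, 1290]);
translate([2192, 0, 0]) cube([86, 86, 1290]);
translate([86, 0, 290]) cube([2106, 86, 78]);
translate([86, 0, 1136]) cube([2106, 86, 78]);
translate([179, 86, 73]) cube([61, 20, 1243]);
translate([333, 86, 73]) cube([61, 20, 1243]);
translate([487, 86, 73]) cube([61, 20, 1243]);
translate([641, 86, 73]) cube([61, 20, 1243]);
translate([795, 86, 73]) cube([61, 20, 1243]);
translate([949, 86, 73]) cube([61, 20, 1243]);
translate([1103, 86, 73]) cube([61, 20, 1243]);
translate([1257, 86, 73]) cube([61, 20, 1243]);
translate([1411, 86, 73]) cube([61, 20, 1243]);
translate([1565, 86, 73]) cube([61, 20, 1243]);
translate([1719, 86, 73]) cube([61, 20, 1243]);
translate([1873, 86, 73]) cube([61, 20, 1243]);
translate([2027, 86, 73]) cube([61, 20, 1243]);


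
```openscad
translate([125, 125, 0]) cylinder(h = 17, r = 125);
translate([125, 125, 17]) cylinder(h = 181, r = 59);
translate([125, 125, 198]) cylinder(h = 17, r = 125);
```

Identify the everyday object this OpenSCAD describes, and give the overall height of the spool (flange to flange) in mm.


A spool. The overall height is 215 mm.

Three coaxial cylinders, large–small–large — a spool. Two 17 mm flanges and a 181 mm core give 17 + 181 + 17 = 215 mm.


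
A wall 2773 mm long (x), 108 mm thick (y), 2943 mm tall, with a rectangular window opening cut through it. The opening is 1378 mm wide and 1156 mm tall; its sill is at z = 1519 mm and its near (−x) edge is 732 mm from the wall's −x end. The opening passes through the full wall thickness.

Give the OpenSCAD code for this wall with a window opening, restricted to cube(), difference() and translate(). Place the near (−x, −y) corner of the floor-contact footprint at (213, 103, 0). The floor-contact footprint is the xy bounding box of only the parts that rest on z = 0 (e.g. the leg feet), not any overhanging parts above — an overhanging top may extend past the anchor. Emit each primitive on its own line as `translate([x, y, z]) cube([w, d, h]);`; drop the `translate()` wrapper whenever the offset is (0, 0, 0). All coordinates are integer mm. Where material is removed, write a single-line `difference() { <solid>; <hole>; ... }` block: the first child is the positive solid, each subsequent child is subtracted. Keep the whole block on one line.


difference() { translate([213, 103, 0]) cube([2773, 108, 2943]); translate([945, 103, 1519]) cube([1378, 108, 1156]); }


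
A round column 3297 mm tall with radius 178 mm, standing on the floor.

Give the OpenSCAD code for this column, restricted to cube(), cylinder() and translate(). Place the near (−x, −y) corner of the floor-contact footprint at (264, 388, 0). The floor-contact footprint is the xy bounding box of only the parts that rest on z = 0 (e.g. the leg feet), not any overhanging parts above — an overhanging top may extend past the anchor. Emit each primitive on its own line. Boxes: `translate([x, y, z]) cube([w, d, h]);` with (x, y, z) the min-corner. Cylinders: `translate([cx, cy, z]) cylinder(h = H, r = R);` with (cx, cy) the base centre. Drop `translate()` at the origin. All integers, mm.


translate([442, 566, 0]) cylinder(h = 3297, r = 178);


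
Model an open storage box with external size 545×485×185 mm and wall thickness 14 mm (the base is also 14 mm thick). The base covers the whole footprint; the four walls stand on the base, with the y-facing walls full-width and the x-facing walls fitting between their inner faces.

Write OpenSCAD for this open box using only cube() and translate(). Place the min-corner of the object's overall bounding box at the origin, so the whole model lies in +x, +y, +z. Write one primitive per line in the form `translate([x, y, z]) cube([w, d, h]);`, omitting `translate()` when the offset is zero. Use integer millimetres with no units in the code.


cube([545, 485, 14]);
translate([0, 0, 14]) cube([545, 14, 171]);
translate([0, 471, 14]) cube([545, 14, 171]);
translate([0, 14, 14]) cube([14, 457, 171]);
translate([531, 14, 14]) cube([14, 457, 171]);


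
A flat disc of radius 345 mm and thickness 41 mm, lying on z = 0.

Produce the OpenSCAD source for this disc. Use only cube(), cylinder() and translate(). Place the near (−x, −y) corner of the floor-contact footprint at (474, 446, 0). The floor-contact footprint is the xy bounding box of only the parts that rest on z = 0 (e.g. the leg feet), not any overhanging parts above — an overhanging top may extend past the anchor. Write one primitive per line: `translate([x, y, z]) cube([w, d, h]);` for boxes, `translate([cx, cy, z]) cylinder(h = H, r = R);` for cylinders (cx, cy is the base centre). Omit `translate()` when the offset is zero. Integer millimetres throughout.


translate([819, 791, 0]) cylinder(h = 41, r = 345);


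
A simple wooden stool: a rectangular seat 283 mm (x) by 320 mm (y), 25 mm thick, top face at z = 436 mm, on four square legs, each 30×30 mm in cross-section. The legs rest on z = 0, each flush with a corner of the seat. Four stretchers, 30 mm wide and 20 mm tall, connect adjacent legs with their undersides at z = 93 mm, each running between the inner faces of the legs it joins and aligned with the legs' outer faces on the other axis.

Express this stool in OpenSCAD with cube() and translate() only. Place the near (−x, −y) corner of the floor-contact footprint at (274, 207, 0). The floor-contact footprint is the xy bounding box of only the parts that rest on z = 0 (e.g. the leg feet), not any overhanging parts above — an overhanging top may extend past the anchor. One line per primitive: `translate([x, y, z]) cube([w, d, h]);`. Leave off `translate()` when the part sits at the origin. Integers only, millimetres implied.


translate([274, 207, 411]) cube([283, 320, 25]);
translate([274, 207, 0]) cube([30, 30, 411]);
translate([527, 207, 0]) cube([30, 30, 411]);
translate([274, 497, 0]) cube([30, 30, 411]);
translate([527, 497, 0]) cube([30, 30, 411]);
translate([304, 207, 93]) cube([223, 30, 20]);
translate([304, 497, 93]) cube([223, 30, 20]);
translate([274, 237, 93]) cube([30, 260, 20]);
translate([527, 237, 93]) cube([30, 260, 20]);


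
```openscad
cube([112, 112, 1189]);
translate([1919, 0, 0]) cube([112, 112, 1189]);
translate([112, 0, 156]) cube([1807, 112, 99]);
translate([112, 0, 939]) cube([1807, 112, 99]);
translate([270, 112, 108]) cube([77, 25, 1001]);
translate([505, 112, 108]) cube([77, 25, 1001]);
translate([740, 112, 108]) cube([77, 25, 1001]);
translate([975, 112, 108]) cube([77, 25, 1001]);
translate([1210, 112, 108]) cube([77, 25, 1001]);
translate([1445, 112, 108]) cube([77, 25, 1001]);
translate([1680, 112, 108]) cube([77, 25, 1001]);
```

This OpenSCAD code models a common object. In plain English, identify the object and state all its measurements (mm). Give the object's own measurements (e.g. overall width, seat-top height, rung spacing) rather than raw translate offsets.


A fence section. Two 112×112 mm posts, 1189 mm tall, stand on the floor with a clear span of 1807 mm between their inner faces. Two horizontal rails of 112×99 mm section span the gap between the posts with their undersides at z = 156 mm and z = 939 mm, flush with the posts' −y face. 7 pickets, each 77 mm wide, 25 mm thick and 1001 mm tall, are fixed to the +y face of the rails with their bottoms at z = 108 mm, spaced across the span with a 158 mm gap after the −x post and between neighbouring pickets, with 162 mm left before the +x post.


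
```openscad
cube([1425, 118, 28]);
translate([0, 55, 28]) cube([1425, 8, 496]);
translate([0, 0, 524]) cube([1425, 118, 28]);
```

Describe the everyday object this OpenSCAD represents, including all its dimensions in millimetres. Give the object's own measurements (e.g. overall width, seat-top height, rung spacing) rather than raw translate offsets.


An I-beam lying along x, 1425 mm long. Overall section height 552 mm. Two flanges 118 mm wide (y) and 28 mm thick, one on the floor and one at the top; a web 8 mm thick runs between them, centred on the flange width.


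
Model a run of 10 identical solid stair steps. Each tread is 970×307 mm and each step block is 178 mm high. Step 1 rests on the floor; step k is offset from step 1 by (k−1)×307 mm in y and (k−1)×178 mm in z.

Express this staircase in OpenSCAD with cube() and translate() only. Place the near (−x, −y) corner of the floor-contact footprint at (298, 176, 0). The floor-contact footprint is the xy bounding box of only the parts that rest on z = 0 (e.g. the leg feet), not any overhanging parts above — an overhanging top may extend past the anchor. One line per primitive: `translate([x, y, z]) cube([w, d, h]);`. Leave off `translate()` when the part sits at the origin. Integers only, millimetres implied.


translate([298, 176, 0]) cube([970, 307, 178]);
translate([298, 483, 178]) cube([970, 307, 178]);
translate([298, 790, 356]) cube([970, 307, 178]);
translate([298, 1097, 534]) cube([970, 307, 178]);
translate([298, 1404, 712]) cube([970, 307, 178]);
translate([298, 1711, 890]) cube([970, 307, 178]);
translate([298, 2018, 1068]) cube([970, 307, 178]);
translate([298, 2325, 1246]) cube([970, 307, 178]);
translate([298, 2632, 1424]) cube([970, 307, 178]);
translate([298, 2939, 1602]) cube([970, 307, 178]);


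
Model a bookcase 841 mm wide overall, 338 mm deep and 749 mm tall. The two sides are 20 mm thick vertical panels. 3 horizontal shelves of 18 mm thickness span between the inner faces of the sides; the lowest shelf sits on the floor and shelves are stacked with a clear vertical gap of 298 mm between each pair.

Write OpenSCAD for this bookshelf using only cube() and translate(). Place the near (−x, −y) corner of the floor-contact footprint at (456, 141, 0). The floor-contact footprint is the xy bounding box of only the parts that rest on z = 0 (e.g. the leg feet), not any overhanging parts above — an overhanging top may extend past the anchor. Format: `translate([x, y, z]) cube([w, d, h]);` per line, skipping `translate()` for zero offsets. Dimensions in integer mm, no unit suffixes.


translate([456, 141, 0]) cube([20, 338, 749]);
translate([1277, 141, 0]) cube([20, 338, 749]);
translate([476, 141, 0]) cube([801, 338, 18]);
translate([476, 141, 316]) cube([801, 338, 18]);
translate([476, 141, 632]) cube([801, 338, 18]);


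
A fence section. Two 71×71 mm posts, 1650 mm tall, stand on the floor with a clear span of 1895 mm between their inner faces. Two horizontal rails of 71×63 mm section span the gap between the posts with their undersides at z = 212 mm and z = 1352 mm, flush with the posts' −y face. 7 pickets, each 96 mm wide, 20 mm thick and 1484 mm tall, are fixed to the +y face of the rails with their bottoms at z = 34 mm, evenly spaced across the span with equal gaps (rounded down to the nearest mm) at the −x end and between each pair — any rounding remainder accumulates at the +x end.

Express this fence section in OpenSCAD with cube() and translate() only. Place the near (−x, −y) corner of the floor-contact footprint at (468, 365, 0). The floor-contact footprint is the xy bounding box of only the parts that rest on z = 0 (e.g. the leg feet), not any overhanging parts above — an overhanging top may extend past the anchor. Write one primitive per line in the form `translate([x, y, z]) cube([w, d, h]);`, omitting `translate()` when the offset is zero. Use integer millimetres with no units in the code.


translate([468, 365, 0]) cube([71, 71, 1650]);
translate([2434, 365, 0]) cube([71, 71, 1650]);
translate([539, 365, 212]) cube([1895, 71, 63]);
translate([539, 365, 1352]) cube([1895, 71, 63]);
translate([691, 436, 34]) cube([96, 20, 1484]);
translate([939, 436, 34]) cube([96, 20, 1484]);
translate([1187, 436, 34]) cube([96, 20, 1484]);
translate([1435, 436, 34]) cube([96, 20, 1484]);
translate([1683, 436, 34]) cube([96, 20, 1484]);
translate([1931, 436, 34]) cube([96, 20, 1484]);
translate([2179, 436, 34]) cube([96, 20, 1484]);
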